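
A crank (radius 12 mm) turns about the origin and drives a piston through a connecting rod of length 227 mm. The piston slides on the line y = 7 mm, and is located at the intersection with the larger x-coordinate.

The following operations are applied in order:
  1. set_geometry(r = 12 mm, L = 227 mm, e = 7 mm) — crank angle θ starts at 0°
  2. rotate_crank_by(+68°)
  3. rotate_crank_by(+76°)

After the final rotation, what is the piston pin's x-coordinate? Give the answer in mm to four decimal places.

set_geometry: r = 12 mm, L = 227 mm, e = 7 mm; θ ← 0°
rotate_crank_by(+68°): θ ← 0° +68° = 68°
rotate_crank_by(+76°): θ ← 68° +76° = 144°
crank pin P = (r cos θ, r sin θ) = (-9.708204, 7.053423)
h = r sin θ − e = 7.053423 − 7 = 0.053423
x = r cos θ + √(L² − h²) = -9.708204 + √(51529.0 − 0.0029) = -9.708204 + 226.999994 = 217.291790

217.2918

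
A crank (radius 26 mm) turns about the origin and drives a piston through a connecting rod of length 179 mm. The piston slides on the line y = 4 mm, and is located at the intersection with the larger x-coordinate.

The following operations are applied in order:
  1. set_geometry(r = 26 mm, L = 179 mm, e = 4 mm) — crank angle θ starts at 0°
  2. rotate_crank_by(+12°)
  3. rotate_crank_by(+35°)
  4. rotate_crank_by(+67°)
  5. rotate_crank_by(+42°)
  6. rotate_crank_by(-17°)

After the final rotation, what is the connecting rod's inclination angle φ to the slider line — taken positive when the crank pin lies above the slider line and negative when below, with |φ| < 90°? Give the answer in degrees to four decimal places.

set_geometry: r = 26 mm, L = 179 mm, e = 4 mm; θ ← 0°
rotate_crank_by(+12°): θ ← 0° +12° = 12°
rotate_crank_by(+35°): θ ← 12° +35° = 47°
rotate_crank_by(+67°): θ ← 47° +67° = 114°
rotate_crank_by(+42°): θ ← 114° +42° = 156°
rotate_crank_by(-17°): θ ← 156° -17° = 139°
crank pin P = (r cos θ, r sin θ) = (-19.622449, 17.057535)
h = r sin θ − e = 17.057535 − 4 = 13.057535
sin φ = h / L = 13.057535 / 179 = 0.07294712
φ = arcsin(0.07294712) = 4.183278°

4.1833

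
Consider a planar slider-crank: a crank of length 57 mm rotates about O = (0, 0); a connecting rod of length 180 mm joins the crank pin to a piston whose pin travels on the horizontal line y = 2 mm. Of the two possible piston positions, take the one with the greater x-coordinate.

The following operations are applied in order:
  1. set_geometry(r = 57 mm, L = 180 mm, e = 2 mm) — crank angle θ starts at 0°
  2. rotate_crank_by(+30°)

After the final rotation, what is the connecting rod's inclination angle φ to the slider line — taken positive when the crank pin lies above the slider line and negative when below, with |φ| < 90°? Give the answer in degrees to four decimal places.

8.4660

set_geometry: r = 57 mm, L = 180 mm, e = 2 mm; θ ← 0°
rotate_crank_by(+30°): θ ← 0° +30° = 30°
crank pin P = (r cos θ, r sin θ) = (49.363448, 28.500000)
h = r sin θ − e = 28.500000 − 2 = 26.500000
sin φ = h / L = 26.500000 / 180 = 0.14722222
φ = arcsin(0.14722222) = 8.465984°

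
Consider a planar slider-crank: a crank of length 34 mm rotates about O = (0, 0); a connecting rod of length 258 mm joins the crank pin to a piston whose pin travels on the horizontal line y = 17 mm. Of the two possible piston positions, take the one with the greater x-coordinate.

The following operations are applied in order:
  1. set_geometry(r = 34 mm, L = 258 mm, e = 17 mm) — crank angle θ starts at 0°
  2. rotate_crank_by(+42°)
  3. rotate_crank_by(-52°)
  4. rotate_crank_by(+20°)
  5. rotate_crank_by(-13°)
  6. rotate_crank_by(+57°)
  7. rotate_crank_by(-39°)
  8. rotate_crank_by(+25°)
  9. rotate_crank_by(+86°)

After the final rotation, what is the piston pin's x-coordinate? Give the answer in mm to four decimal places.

237.8013

set_geometry: r = 34 mm, L = 258 mm, e = 17 mm; θ ← 0°
rotate_crank_by(+42°): θ ← 0° +42° = 42°
rotate_crank_by(-52°): θ ← 42° -52° = -10°
rotate_crank_by(+20°): θ ← -10° +20° = 10°
rotate_crank_by(-13°): θ ← 10° -13° = -3°
rotate_crank_by(+57°): θ ← -3° +57° = 54°
rotate_crank_by(-39°): θ ← 54° -39° = 15°
rotate_crank_by(+25°): θ ← 15° +25° = 40°
rotate_crank_by(+86°): θ ← 40° +86° = 126°
crank pin P = (r cos θ, r sin θ) = (-19.984699, 27.506578)
h = r sin θ − e = 27.506578 − 17 = 10.506578
x = r cos θ + √(L² − h²) = -19.984699 + √(66564.0 − 110.3882) = -19.984699 + 257.785981 = 237.801282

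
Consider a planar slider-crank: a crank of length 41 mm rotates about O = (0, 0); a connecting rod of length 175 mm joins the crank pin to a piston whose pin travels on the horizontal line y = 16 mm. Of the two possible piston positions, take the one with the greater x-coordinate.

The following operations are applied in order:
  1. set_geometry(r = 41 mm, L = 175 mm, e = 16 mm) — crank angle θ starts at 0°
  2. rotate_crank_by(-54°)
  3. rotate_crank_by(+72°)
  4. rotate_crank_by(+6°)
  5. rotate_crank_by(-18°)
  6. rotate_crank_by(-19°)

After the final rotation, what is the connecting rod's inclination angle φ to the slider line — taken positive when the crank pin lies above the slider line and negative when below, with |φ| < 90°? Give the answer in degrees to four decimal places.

set_geometry: r = 41 mm, L = 175 mm, e = 16 mm; θ ← 0°
rotate_crank_by(-54°): θ ← 0° -54° = -54°
rotate_crank_by(+72°): θ ← -54° +72° = 18°
rotate_crank_by(+6°): θ ← 18° +6° = 24°
rotate_crank_by(-18°): θ ← 24° -18° = 6°
rotate_crank_by(-19°): θ ← 6° -19° = -13°
crank pin P = (r cos θ, r sin θ) = (39.949173, -9.222993)
h = r sin θ − e = -9.222993 − 16 = -25.222993
sin φ = h / L = -25.222993 / 175 = -0.14413139
φ = arcsin(-0.14413139) = -8.286983°

-8.2870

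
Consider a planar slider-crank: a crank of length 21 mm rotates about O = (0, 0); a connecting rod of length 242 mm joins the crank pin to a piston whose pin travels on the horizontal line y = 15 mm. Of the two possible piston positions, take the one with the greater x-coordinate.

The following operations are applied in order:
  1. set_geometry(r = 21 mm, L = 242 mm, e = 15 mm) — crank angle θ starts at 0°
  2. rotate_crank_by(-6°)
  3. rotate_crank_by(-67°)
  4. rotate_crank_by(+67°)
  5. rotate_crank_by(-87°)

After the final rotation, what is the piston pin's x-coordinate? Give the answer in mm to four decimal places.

set_geometry: r = 21 mm, L = 242 mm, e = 15 mm; θ ← 0°
rotate_crank_by(-6°): θ ← 0° -6° = -6°
rotate_crank_by(-67°): θ ← -6° -67° = -73°
rotate_crank_by(+67°): θ ← -73° +67° = -6°
rotate_crank_by(-87°): θ ← -6° -87° = -93°
crank pin P = (r cos θ, r sin θ) = (-1.099055, -20.971220)
h = r sin θ − e = -20.971220 − 15 = -35.971220
x = r cos θ + √(L² − h²) = -1.099055 + √(58564.0 − 1293.9287) = -1.099055 + 239.311661 = 238.212606

238.2126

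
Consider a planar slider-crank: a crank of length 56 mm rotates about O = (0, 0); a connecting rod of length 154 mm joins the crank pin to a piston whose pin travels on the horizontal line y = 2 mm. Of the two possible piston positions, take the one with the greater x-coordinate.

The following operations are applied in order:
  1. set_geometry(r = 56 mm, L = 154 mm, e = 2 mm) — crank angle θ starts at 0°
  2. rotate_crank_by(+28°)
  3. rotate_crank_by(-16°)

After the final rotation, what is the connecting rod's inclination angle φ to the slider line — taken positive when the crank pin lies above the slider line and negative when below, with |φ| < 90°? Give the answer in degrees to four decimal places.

set_geometry: r = 56 mm, L = 154 mm, e = 2 mm; θ ← 0°
rotate_crank_by(+28°): θ ← 0° +28° = 28°
rotate_crank_by(-16°): θ ← 28° -16° = 12°
crank pin P = (r cos θ, r sin θ) = (54.776266, 11.643055)
h = r sin θ − e = 11.643055 − 2 = 9.643055
sin φ = h / L = 9.643055 / 154 = 0.06261724
φ = arcsin(0.06261724) = 3.590052°

3.5901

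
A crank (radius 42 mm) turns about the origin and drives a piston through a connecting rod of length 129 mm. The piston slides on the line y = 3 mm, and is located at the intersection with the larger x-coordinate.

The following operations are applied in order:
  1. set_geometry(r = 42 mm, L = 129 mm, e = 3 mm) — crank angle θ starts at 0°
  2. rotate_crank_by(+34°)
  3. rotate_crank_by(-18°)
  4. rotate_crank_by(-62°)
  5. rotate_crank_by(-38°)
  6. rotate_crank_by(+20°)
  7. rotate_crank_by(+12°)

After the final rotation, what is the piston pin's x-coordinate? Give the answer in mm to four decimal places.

set_geometry: r = 42 mm, L = 129 mm, e = 3 mm; θ ← 0°
rotate_crank_by(+34°): θ ← 0° +34° = 34°
rotate_crank_by(-18°): θ ← 34° -18° = 16°
rotate_crank_by(-62°): θ ← 16° -62° = -46°
rotate_crank_by(-38°): θ ← -46° -38° = -84°
rotate_crank_by(+20°): θ ← -84° +20° = -64°
rotate_crank_by(+12°): θ ← -64° +12° = -52°
crank pin P = (r cos θ, r sin θ) = (25.857782, -33.096452)
h = r sin θ − e = -33.096452 − 3 = -36.096452
x = r cos θ + √(L² − h²) = 25.857782 + √(16641.0 − 1302.9538) = 25.857782 + 123.846866 = 149.704648

149.7046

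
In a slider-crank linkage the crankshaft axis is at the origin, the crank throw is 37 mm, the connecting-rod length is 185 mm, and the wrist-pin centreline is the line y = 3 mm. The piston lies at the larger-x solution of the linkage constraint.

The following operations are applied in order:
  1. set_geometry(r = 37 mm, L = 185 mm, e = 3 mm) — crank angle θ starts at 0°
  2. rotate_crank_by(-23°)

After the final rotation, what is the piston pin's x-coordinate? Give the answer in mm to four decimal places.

218.2332

set_geometry: r = 37 mm, L = 185 mm, e = 3 mm; θ ← 0°
rotate_crank_by(-23°): θ ← 0° -23° = -23°
crank pin P = (r cos θ, r sin θ) = (34.058680, -14.457052)
h = r sin θ − e = -14.457052 − 3 = -17.457052
x = r cos θ + √(L² − h²) = 34.058680 + √(34225.0 − 304.7487) = 34.058680 + 184.174513 = 218.233193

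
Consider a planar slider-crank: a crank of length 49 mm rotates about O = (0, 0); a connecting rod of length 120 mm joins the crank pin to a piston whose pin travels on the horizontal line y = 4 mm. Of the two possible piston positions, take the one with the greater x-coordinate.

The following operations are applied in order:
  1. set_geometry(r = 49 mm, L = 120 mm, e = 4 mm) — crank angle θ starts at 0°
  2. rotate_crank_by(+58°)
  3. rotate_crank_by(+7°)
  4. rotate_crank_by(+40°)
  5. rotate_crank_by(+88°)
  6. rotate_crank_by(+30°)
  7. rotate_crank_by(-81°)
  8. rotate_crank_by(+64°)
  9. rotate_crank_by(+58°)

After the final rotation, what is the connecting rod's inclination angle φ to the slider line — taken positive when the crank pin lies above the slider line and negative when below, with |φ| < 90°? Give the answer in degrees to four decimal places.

-26.0675

set_geometry: r = 49 mm, L = 120 mm, e = 4 mm; θ ← 0°
rotate_crank_by(+58°): θ ← 0° +58° = 58°
rotate_crank_by(+7°): θ ← 58° +7° = 65°
rotate_crank_by(+40°): θ ← 65° +40° = 105°
rotate_crank_by(+88°): θ ← 105° +88° = 193°
rotate_crank_by(+30°): θ ← 193° +30° = 223°
rotate_crank_by(-81°): θ ← 223° -81° = 142°
rotate_crank_by(+64°): θ ← 142° +64° = 206°
rotate_crank_by(+58°): θ ← 206° +58° = 264°
crank pin P = (r cos θ, r sin θ) = (-5.121895, -48.731573)
h = r sin θ − e = -48.731573 − 4 = -52.731573
sin φ = h / L = -52.731573 / 120 = -0.43942977
φ = arcsin(-0.43942977) = -26.067504°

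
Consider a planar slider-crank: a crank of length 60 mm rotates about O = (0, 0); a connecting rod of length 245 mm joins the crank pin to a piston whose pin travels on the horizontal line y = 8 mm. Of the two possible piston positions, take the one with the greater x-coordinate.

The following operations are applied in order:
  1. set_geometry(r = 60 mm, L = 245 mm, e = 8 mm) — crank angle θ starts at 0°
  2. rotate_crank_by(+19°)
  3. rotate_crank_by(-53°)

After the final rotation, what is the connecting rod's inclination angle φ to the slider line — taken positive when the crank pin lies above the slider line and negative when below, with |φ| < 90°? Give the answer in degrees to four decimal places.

-9.7645

set_geometry: r = 60 mm, L = 245 mm, e = 8 mm; θ ← 0°
rotate_crank_by(+19°): θ ← 0° +19° = 19°
rotate_crank_by(-53°): θ ← 19° -53° = -34°
crank pin P = (r cos θ, r sin θ) = (49.742254, -33.551574)
h = r sin θ − e = -33.551574 − 8 = -41.551574
sin φ = h / L = -41.551574 / 245 = -0.16959826
φ = arcsin(-0.16959826) = -9.764462°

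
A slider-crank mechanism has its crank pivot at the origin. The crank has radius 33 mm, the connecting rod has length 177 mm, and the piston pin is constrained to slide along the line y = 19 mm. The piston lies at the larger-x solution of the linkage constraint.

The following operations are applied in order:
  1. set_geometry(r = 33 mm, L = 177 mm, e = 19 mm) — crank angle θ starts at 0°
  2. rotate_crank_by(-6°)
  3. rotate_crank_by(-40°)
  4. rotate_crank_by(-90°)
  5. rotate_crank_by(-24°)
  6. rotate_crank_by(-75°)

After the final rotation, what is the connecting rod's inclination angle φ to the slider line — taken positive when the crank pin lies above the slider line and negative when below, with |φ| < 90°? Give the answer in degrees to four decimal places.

set_geometry: r = 33 mm, L = 177 mm, e = 19 mm; θ ← 0°
rotate_crank_by(-6°): θ ← 0° -6° = -6°
rotate_crank_by(-40°): θ ← -6° -40° = -46°
rotate_crank_by(-90°): θ ← -46° -90° = -136°
rotate_crank_by(-24°): θ ← -136° -24° = -160°
rotate_crank_by(-75°): θ ← -160° -75° = -235°
crank pin P = (r cos θ, r sin θ) = (-18.928022, 27.032017)
h = r sin θ − e = 27.032017 − 19 = 8.032017
sin φ = h / L = 8.032017 / 177 = 0.04537863
φ = arcsin(0.04537863) = 2.600897°

2.6009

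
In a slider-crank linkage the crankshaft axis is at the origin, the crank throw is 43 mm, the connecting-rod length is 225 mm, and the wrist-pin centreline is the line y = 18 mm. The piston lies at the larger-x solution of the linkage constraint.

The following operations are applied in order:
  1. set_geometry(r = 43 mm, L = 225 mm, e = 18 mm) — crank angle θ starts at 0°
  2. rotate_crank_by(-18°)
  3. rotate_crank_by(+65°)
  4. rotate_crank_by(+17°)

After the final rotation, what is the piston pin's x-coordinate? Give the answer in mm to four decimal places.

set_geometry: r = 43 mm, L = 225 mm, e = 18 mm; θ ← 0°
rotate_crank_by(-18°): θ ← 0° -18° = -18°
rotate_crank_by(+65°): θ ← -18° +65° = 47°
rotate_crank_by(+17°): θ ← 47° +17° = 64°
crank pin P = (r cos θ, r sin θ) = (18.849959, 38.648144)
h = r sin θ − e = 38.648144 − 18 = 20.648144
x = r cos θ + √(L² − h²) = 18.849959 + √(50625.0 − 426.3459) = 18.849959 + 224.050562 = 242.900521

242.9005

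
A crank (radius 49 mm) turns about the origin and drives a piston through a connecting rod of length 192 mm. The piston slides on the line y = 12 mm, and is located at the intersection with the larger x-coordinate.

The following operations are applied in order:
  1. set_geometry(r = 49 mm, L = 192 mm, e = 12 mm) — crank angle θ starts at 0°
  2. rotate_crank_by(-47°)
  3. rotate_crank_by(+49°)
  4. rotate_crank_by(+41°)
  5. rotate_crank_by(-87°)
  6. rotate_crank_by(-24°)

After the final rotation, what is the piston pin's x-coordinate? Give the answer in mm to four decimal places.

201.5648

set_geometry: r = 49 mm, L = 192 mm, e = 12 mm; θ ← 0°
rotate_crank_by(-47°): θ ← 0° -47° = -47°
rotate_crank_by(+49°): θ ← -47° +49° = 2°
rotate_crank_by(+41°): θ ← 2° +41° = 43°
rotate_crank_by(-87°): θ ← 43° -87° = -44°
rotate_crank_by(-24°): θ ← -44° -24° = -68°
crank pin P = (r cos θ, r sin θ) = (18.355723, -45.432009)
h = r sin θ − e = -45.432009 − 12 = -57.432009
x = r cos θ + √(L² − h²) = 18.355723 + √(36864.0 − 3298.4356) = 18.355723 + 183.209073 = 201.564796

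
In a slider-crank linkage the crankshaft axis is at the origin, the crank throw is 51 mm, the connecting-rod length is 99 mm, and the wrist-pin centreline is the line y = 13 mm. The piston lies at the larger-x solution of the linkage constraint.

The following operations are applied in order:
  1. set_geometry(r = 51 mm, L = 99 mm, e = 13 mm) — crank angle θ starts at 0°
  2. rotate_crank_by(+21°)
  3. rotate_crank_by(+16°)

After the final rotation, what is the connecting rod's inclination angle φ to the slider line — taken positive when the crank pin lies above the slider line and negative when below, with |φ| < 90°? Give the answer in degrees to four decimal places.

10.2948

set_geometry: r = 51 mm, L = 99 mm, e = 13 mm; θ ← 0°
rotate_crank_by(+21°): θ ← 0° +21° = 21°
rotate_crank_by(+16°): θ ← 21° +16° = 37°
crank pin P = (r cos θ, r sin θ) = (40.730411, 30.692566)
h = r sin θ − e = 30.692566 − 13 = 17.692566
sin φ = h / L = 17.692566 / 99 = 0.17871279
φ = arcsin(0.17871279) = 10.294792°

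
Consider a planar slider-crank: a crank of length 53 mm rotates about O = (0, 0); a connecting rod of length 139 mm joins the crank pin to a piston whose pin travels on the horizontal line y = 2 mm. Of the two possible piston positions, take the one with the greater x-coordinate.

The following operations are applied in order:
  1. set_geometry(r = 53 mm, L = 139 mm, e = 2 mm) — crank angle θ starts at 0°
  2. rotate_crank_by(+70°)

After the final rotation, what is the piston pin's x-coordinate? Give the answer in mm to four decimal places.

148.6484

set_geometry: r = 53 mm, L = 139 mm, e = 2 mm; θ ← 0°
rotate_crank_by(+70°): θ ← 0° +70° = 70°
crank pin P = (r cos θ, r sin θ) = (18.127068, 49.803709)
h = r sin θ − e = 49.803709 − 2 = 47.803709
x = r cos θ + √(L² − h²) = 18.127068 + √(19321.0 − 2285.1946) = 18.127068 + 130.521283 = 148.648351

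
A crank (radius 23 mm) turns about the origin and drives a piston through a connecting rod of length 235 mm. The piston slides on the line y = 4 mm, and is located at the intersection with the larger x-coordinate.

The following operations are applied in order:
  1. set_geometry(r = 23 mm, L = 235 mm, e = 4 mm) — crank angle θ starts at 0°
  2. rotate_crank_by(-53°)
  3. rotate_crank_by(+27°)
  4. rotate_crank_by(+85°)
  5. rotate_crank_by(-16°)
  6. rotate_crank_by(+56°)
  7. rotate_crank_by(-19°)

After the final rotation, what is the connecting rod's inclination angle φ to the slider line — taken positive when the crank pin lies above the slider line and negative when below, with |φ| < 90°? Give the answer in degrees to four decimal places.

set_geometry: r = 23 mm, L = 235 mm, e = 4 mm; θ ← 0°
rotate_crank_by(-53°): θ ← 0° -53° = -53°
rotate_crank_by(+27°): θ ← -53° +27° = -26°
rotate_crank_by(+85°): θ ← -26° +85° = 59°
rotate_crank_by(-16°): θ ← 59° -16° = 43°
rotate_crank_by(+56°): θ ← 43° +56° = 99°
rotate_crank_by(-19°): θ ← 99° -19° = 80°
crank pin P = (r cos θ, r sin θ) = (3.993908, 22.650578)
h = r sin θ − e = 22.650578 − 4 = 18.650578
sin φ = h / L = 18.650578 / 235 = 0.07936416
φ = arcsin(0.07936416) = 4.552019°

4.5520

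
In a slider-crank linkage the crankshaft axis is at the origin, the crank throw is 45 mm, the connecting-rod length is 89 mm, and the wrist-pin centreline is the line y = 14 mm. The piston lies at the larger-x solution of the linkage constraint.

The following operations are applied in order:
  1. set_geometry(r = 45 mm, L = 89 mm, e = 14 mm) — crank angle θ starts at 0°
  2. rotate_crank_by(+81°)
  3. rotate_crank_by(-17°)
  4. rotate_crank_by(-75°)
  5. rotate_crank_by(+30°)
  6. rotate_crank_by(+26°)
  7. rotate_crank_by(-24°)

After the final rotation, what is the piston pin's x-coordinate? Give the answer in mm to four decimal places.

130.9857

set_geometry: r = 45 mm, L = 89 mm, e = 14 mm; θ ← 0°
rotate_crank_by(+81°): θ ← 0° +81° = 81°
rotate_crank_by(-17°): θ ← 81° -17° = 64°
rotate_crank_by(-75°): θ ← 64° -75° = -11°
rotate_crank_by(+30°): θ ← -11° +30° = 19°
rotate_crank_by(+26°): θ ← 19° +26° = 45°
rotate_crank_by(-24°): θ ← 45° -24° = 21°
crank pin P = (r cos θ, r sin θ) = (42.011119, 16.126558)
h = r sin θ − e = 16.126558 − 14 = 2.126558
x = r cos θ + √(L² − h²) = 42.011119 + √(7921.0 − 4.5222) = 42.011119 + 88.974590 = 130.985710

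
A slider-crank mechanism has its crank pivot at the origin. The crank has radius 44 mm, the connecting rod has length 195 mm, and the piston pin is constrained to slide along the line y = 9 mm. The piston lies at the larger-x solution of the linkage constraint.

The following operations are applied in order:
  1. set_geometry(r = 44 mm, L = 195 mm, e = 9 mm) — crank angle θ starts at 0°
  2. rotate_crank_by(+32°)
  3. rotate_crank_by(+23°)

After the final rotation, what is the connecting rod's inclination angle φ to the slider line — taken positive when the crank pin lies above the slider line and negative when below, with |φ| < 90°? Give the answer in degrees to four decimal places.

set_geometry: r = 44 mm, L = 195 mm, e = 9 mm; θ ← 0°
rotate_crank_by(+32°): θ ← 0° +32° = 32°
rotate_crank_by(+23°): θ ← 32° +23° = 55°
crank pin P = (r cos θ, r sin θ) = (25.237363, 36.042690)
h = r sin θ − e = 36.042690 − 9 = 27.042690
sin φ = h / L = 27.042690 / 195 = 0.13868046
φ = arcsin(0.13868046) = 7.971497°

7.9715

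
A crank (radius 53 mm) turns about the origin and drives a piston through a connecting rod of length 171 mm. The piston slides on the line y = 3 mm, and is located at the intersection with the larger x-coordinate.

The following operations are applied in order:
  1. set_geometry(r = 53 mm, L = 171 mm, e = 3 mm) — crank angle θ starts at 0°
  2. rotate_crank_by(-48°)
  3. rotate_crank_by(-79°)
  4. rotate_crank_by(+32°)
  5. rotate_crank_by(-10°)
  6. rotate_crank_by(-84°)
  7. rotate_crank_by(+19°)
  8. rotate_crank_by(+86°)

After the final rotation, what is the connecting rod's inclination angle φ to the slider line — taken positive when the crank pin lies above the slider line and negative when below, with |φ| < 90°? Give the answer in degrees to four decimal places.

-19.0133

set_geometry: r = 53 mm, L = 171 mm, e = 3 mm; θ ← 0°
rotate_crank_by(-48°): θ ← 0° -48° = -48°
rotate_crank_by(-79°): θ ← -48° -79° = -127°
rotate_crank_by(+32°): θ ← -127° +32° = -95°
rotate_crank_by(-10°): θ ← -95° -10° = -105°
rotate_crank_by(-84°): θ ← -105° -84° = -189°
rotate_crank_by(+19°): θ ← -189° +19° = -170°
rotate_crank_by(+86°): θ ← -170° +86° = -84°
crank pin P = (r cos θ, r sin θ) = (5.540009, -52.709660)
h = r sin θ − e = -52.709660 − 3 = -55.709660
sin φ = h / L = -55.709660 / 171 = -0.32578749
φ = arcsin(-0.32578749) = -19.013292°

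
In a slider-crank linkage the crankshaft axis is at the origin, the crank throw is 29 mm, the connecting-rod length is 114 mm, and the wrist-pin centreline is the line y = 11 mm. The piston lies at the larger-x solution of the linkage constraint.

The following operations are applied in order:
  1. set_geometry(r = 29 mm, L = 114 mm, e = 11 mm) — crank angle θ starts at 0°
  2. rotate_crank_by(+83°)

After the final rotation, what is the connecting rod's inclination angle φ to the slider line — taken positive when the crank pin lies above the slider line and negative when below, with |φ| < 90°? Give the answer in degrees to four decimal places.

set_geometry: r = 29 mm, L = 114 mm, e = 11 mm; θ ← 0°
rotate_crank_by(+83°): θ ← 0° +83° = 83°
crank pin P = (r cos θ, r sin θ) = (3.534211, 28.783838)
h = r sin θ − e = 28.783838 − 11 = 17.783838
sin φ = h / L = 17.783838 / 114 = 0.15599858
φ = arcsin(0.15599858) = 8.974715°

8.9747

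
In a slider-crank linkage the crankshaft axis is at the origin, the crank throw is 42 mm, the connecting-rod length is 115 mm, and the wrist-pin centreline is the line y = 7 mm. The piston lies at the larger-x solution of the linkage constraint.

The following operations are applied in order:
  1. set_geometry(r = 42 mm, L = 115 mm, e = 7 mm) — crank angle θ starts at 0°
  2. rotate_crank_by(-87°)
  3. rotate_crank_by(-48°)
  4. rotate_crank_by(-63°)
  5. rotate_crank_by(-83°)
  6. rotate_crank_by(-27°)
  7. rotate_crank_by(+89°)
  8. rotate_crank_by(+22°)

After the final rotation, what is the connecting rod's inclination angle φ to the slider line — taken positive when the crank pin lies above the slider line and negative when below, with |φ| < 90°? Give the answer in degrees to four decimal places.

2.6314

set_geometry: r = 42 mm, L = 115 mm, e = 7 mm; θ ← 0°
rotate_crank_by(-87°): θ ← 0° -87° = -87°
rotate_crank_by(-48°): θ ← -87° -48° = -135°
rotate_crank_by(-63°): θ ← -135° -63° = -198°
rotate_crank_by(-83°): θ ← -198° -83° = -281°
rotate_crank_by(-27°): θ ← -281° -27° = -308°
rotate_crank_by(+89°): θ ← -308° +89° = -219°
rotate_crank_by(+22°): θ ← -219° +22° = -197°
crank pin P = (r cos θ, r sin θ) = (-40.164800, 12.279612)
h = r sin θ − e = 12.279612 − 7 = 5.279612
sin φ = h / L = 5.279612 / 115 = 0.04590967
φ = arcsin(0.04590967) = 2.631355°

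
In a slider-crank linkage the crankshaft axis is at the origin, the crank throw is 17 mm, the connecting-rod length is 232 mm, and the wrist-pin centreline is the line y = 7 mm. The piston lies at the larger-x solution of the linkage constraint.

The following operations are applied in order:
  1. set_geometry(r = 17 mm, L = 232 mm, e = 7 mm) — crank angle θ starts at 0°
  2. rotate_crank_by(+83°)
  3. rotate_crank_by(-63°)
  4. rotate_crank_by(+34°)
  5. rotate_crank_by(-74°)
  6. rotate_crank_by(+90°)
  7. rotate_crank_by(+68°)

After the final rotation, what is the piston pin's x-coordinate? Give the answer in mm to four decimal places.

set_geometry: r = 17 mm, L = 232 mm, e = 7 mm; θ ← 0°
rotate_crank_by(+83°): θ ← 0° +83° = 83°
rotate_crank_by(-63°): θ ← 83° -63° = 20°
rotate_crank_by(+34°): θ ← 20° +34° = 54°
rotate_crank_by(-74°): θ ← 54° -74° = -20°
rotate_crank_by(+90°): θ ← -20° +90° = 70°
rotate_crank_by(+68°): θ ← 70° +68° = 138°
crank pin P = (r cos θ, r sin θ) = (-12.633462, 11.375220)
h = r sin θ − e = 11.375220 − 7 = 4.375220
x = r cos θ + √(L² − h²) = -12.633462 + √(53824.0 − 19.1426) = -12.633462 + 231.958741 = 219.325279

219.3253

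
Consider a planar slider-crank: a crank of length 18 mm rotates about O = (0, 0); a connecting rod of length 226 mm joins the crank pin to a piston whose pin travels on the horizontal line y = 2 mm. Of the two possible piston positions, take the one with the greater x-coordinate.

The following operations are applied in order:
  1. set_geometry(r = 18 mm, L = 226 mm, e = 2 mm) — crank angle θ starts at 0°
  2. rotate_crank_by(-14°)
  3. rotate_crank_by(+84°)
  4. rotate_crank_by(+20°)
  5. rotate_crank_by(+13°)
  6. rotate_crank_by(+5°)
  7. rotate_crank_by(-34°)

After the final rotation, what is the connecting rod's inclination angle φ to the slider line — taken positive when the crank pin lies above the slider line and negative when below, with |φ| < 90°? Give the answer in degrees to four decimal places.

3.8825

set_geometry: r = 18 mm, L = 226 mm, e = 2 mm; θ ← 0°
rotate_crank_by(-14°): θ ← 0° -14° = -14°
rotate_crank_by(+84°): θ ← -14° +84° = 70°
rotate_crank_by(+20°): θ ← 70° +20° = 90°
rotate_crank_by(+13°): θ ← 90° +13° = 103°
rotate_crank_by(+5°): θ ← 103° +5° = 108°
rotate_crank_by(-34°): θ ← 108° -34° = 74°
crank pin P = (r cos θ, r sin θ) = (4.961472, 17.302711)
h = r sin θ − e = 17.302711 − 2 = 15.302711
sin φ = h / L = 15.302711 / 226 = 0.06771111
φ = arcsin(0.06771111) = 3.882531°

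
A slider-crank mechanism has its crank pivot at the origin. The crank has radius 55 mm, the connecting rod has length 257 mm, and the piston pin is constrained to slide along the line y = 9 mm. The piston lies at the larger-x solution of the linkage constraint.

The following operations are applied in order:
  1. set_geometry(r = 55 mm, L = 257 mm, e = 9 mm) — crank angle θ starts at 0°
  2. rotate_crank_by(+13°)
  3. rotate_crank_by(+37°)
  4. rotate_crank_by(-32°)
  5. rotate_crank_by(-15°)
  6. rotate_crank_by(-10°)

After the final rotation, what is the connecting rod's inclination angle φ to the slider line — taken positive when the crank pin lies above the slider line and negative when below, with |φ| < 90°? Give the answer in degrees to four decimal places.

set_geometry: r = 55 mm, L = 257 mm, e = 9 mm; θ ← 0°
rotate_crank_by(+13°): θ ← 0° +13° = 13°
rotate_crank_by(+37°): θ ← 13° +37° = 50°
rotate_crank_by(-32°): θ ← 50° -32° = 18°
rotate_crank_by(-15°): θ ← 18° -15° = 3°
rotate_crank_by(-10°): θ ← 3° -10° = -7°
crank pin P = (r cos θ, r sin θ) = (54.590038, -6.702814)
h = r sin θ − e = -6.702814 − 9 = -15.702814
sin φ = h / L = -15.702814 / 257 = -0.06110044
φ = arcsin(-0.06110044) = -3.502979°

-3.5030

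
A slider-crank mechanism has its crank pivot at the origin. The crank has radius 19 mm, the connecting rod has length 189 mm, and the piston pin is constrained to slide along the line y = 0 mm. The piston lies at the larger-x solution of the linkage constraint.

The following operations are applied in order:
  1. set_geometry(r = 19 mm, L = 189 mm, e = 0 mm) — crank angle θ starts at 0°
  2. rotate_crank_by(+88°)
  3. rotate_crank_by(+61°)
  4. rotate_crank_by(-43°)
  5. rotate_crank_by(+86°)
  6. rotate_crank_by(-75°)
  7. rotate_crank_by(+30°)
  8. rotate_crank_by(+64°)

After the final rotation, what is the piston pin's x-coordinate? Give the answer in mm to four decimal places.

set_geometry: r = 19 mm, L = 189 mm, e = 0 mm; θ ← 0°
rotate_crank_by(+88°): θ ← 0° +88° = 88°
rotate_crank_by(+61°): θ ← 88° +61° = 149°
rotate_crank_by(-43°): θ ← 149° -43° = 106°
rotate_crank_by(+86°): θ ← 106° +86° = 192°
rotate_crank_by(-75°): θ ← 192° -75° = 117°
rotate_crank_by(+30°): θ ← 117° +30° = 147°
rotate_crank_by(+64°): θ ← 147° +64° = 211°
crank pin P = (r cos θ, r sin θ) = (-16.286179, -9.785723)
h = r sin θ − e = -9.785723 − 0 = -9.785723
x = r cos θ + √(L² − h²) = -16.286179 + √(35721.0 − 95.7604) = -16.286179 + 188.746496 = 172.460317

172.4603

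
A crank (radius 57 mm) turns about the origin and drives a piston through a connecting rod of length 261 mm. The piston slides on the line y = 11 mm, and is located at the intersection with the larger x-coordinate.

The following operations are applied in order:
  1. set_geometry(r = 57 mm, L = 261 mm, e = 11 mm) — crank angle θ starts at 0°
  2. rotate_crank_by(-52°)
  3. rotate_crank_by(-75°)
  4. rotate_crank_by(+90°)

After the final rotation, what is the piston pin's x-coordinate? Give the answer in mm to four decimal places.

set_geometry: r = 57 mm, L = 261 mm, e = 11 mm; θ ← 0°
rotate_crank_by(-52°): θ ← 0° -52° = -52°
rotate_crank_by(-75°): θ ← -52° -75° = -127°
rotate_crank_by(+90°): θ ← -127° +90° = -37°
crank pin P = (r cos θ, r sin θ) = (45.522224, -34.303456)
h = r sin θ − e = -34.303456 − 11 = -45.303456
x = r cos θ + √(L² − h²) = 45.522224 + √(68121.0 − 2052.4032) = 45.522224 + 257.038123 = 302.560347

302.5603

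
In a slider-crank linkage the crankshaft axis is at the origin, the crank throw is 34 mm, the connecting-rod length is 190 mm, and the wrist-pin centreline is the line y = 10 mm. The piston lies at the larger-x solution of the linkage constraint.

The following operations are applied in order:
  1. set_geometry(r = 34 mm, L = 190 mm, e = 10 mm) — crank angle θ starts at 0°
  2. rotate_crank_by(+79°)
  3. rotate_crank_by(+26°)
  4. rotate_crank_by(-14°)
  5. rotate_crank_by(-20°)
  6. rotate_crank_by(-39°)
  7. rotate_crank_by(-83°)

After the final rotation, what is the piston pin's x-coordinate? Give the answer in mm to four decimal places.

set_geometry: r = 34 mm, L = 190 mm, e = 10 mm; θ ← 0°
rotate_crank_by(+79°): θ ← 0° +79° = 79°
rotate_crank_by(+26°): θ ← 79° +26° = 105°
rotate_crank_by(-14°): θ ← 105° -14° = 91°
rotate_crank_by(-20°): θ ← 91° -20° = 71°
rotate_crank_by(-39°): θ ← 71° -39° = 32°
rotate_crank_by(-83°): θ ← 32° -83° = -51°
crank pin P = (r cos θ, r sin θ) = (21.396893, -26.422963)
h = r sin θ − e = -26.422963 − 10 = -36.422963
x = r cos θ + √(L² − h²) = 21.396893 + √(36100.0 − 1326.6322) = 21.396893 + 186.476186 = 207.873079

207.8731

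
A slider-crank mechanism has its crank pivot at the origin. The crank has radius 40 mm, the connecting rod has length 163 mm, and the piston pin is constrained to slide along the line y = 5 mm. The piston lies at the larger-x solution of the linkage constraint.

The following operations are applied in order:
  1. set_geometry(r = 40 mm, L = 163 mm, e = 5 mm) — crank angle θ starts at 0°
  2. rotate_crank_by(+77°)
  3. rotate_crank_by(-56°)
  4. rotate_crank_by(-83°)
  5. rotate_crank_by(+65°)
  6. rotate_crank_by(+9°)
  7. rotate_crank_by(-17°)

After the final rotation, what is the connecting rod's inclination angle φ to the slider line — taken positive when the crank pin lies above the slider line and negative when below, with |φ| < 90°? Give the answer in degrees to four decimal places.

-2.9843

set_geometry: r = 40 mm, L = 163 mm, e = 5 mm; θ ← 0°
rotate_crank_by(+77°): θ ← 0° +77° = 77°
rotate_crank_by(-56°): θ ← 77° -56° = 21°
rotate_crank_by(-83°): θ ← 21° -83° = -62°
rotate_crank_by(+65°): θ ← -62° +65° = 3°
rotate_crank_by(+9°): θ ← 3° +9° = 12°
rotate_crank_by(-17°): θ ← 12° -17° = -5°
crank pin P = (r cos θ, r sin θ) = (39.847788, -3.486230)
h = r sin θ − e = -3.486230 − 5 = -8.486230
sin φ = h / L = -8.486230 / 163 = -0.05206276
φ = arcsin(-0.05206276) = -2.984326°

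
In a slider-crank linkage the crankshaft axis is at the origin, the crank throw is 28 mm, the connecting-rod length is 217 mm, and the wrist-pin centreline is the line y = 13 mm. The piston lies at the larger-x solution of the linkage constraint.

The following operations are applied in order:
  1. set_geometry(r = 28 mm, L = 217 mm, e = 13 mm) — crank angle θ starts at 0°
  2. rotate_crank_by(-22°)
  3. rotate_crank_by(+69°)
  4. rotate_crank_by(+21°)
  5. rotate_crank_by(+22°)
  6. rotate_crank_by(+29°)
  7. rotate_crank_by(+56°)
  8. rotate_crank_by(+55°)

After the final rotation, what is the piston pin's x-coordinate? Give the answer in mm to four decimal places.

196.2500

set_geometry: r = 28 mm, L = 217 mm, e = 13 mm; θ ← 0°
rotate_crank_by(-22°): θ ← 0° -22° = -22°
rotate_crank_by(+69°): θ ← -22° +69° = 47°
rotate_crank_by(+21°): θ ← 47° +21° = 68°
rotate_crank_by(+22°): θ ← 68° +22° = 90°
rotate_crank_by(+29°): θ ← 90° +29° = 119°
rotate_crank_by(+56°): θ ← 119° +56° = 175°
rotate_crank_by(+55°): θ ← 175° +55° = 230°
crank pin P = (r cos θ, r sin θ) = (-17.998053, -21.449244)
h = r sin θ − e = -21.449244 − 13 = -34.449244
x = r cos θ + √(L² − h²) = -17.998053 + √(47089.0 − 1186.7504) = -17.998053 + 214.248103 = 196.250050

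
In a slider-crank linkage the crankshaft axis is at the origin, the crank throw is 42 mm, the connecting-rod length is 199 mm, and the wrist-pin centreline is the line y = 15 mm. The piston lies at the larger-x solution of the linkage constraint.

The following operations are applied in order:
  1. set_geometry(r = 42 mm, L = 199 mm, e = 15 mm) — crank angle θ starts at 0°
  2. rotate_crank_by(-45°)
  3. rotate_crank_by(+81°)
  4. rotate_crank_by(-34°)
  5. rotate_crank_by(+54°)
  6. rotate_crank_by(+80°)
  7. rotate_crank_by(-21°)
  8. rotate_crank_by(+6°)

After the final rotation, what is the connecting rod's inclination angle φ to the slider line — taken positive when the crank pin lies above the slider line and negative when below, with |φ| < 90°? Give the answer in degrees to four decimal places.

set_geometry: r = 42 mm, L = 199 mm, e = 15 mm; θ ← 0°
rotate_crank_by(-45°): θ ← 0° -45° = -45°
rotate_crank_by(+81°): θ ← -45° +81° = 36°
rotate_crank_by(-34°): θ ← 36° -34° = 2°
rotate_crank_by(+54°): θ ← 2° +54° = 56°
rotate_crank_by(+80°): θ ← 56° +80° = 136°
rotate_crank_by(-21°): θ ← 136° -21° = 115°
rotate_crank_by(+6°): θ ← 115° +6° = 121°
crank pin P = (r cos θ, r sin θ) = (-21.631599, 36.001027)
h = r sin θ − e = 36.001027 − 15 = 21.001027
sin φ = h / L = 21.001027 / 199 = 0.10553280
φ = arcsin(0.10553280) = 6.057864°

6.0579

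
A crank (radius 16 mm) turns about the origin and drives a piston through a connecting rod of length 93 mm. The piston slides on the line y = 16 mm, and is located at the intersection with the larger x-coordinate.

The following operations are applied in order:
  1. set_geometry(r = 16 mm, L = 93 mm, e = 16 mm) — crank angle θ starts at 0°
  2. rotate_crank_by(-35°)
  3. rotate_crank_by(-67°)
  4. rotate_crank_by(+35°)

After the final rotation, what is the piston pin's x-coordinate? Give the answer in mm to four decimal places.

94.0286

set_geometry: r = 16 mm, L = 93 mm, e = 16 mm; θ ← 0°
rotate_crank_by(-35°): θ ← 0° -35° = -35°
rotate_crank_by(-67°): θ ← -35° -67° = -102°
rotate_crank_by(+35°): θ ← -102° +35° = -67°
crank pin P = (r cos θ, r sin θ) = (6.251698, -14.728078)
h = r sin θ − e = -14.728078 − 16 = -30.728078
x = r cos θ + √(L² − h²) = 6.251698 + √(8649.0 − 944.2148) = 6.251698 + 87.776906 = 94.028604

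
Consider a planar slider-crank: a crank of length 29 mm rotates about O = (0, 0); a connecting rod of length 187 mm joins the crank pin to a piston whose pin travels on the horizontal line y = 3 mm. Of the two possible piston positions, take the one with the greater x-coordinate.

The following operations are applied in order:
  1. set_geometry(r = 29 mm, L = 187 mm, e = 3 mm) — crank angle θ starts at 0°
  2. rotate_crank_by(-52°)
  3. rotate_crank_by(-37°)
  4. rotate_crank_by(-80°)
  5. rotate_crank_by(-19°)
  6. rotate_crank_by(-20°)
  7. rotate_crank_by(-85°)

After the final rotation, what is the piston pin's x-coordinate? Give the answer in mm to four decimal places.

set_geometry: r = 29 mm, L = 187 mm, e = 3 mm; θ ← 0°
rotate_crank_by(-52°): θ ← 0° -52° = -52°
rotate_crank_by(-37°): θ ← -52° -37° = -89°
rotate_crank_by(-80°): θ ← -89° -80° = -169°
rotate_crank_by(-19°): θ ← -169° -19° = -188°
rotate_crank_by(-20°): θ ← -188° -20° = -208°
rotate_crank_by(-85°): θ ← -208° -85° = -293°
crank pin P = (r cos θ, r sin θ) = (11.331203, 26.694641)
h = r sin θ − e = 26.694641 − 3 = 23.694641
x = r cos θ + √(L² − h²) = 11.331203 + √(34969.0 − 561.4360) = 11.331203 + 185.492760 = 196.823963

196.8240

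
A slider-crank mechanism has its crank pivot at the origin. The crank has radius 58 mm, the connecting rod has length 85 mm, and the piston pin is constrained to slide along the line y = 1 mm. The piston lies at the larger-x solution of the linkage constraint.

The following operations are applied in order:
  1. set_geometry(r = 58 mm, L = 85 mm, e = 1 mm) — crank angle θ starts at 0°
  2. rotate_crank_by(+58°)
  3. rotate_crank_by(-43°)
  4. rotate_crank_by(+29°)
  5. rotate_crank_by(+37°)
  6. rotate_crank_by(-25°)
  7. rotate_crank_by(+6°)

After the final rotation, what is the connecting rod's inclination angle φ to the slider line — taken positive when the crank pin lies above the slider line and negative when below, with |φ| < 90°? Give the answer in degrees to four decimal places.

36.2079

set_geometry: r = 58 mm, L = 85 mm, e = 1 mm; θ ← 0°
rotate_crank_by(+58°): θ ← 0° +58° = 58°
rotate_crank_by(-43°): θ ← 58° -43° = 15°
rotate_crank_by(+29°): θ ← 15° +29° = 44°
rotate_crank_by(+37°): θ ← 44° +37° = 81°
rotate_crank_by(-25°): θ ← 81° -25° = 56°
rotate_crank_by(+6°): θ ← 56° +6° = 62°
crank pin P = (r cos θ, r sin θ) = (27.229351, 51.210960)
h = r sin θ − e = 51.210960 − 1 = 50.210960
sin φ = h / L = 50.210960 / 85 = 0.59071718
φ = arcsin(0.59071718) = 36.207918°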